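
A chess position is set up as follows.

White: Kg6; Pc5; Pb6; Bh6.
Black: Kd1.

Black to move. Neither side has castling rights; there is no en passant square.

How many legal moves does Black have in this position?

3

Black to move; king on d1.
In check: no.
Legal moves: Ke2, Kc2, Ke1.
Count: 3.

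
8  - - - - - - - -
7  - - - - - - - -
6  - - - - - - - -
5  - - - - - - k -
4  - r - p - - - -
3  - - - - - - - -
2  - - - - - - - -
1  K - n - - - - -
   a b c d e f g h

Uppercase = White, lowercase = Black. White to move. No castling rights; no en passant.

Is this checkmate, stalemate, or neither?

White to move; white king on a1.
In check: no.
King squares — b1: attacked by Rb4; a2: attacked by Nc1; b2: attacked by Rb4.
Legal moves for White: none.
Not in check and no legal moves → stalemate.

stalemate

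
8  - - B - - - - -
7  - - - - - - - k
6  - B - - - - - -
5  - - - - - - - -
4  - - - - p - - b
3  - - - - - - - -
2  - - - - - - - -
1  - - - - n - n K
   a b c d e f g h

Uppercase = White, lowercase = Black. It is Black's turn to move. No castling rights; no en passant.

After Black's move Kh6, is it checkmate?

no

After Kh6: white king on h1; in check: no.
White is not in check, so this cannot be checkmate.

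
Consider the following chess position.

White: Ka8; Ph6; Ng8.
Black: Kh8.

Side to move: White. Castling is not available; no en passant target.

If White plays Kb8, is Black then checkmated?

After Kb8: black king on h8; in check: no.
Black is not in check, so this cannot be checkmate.

no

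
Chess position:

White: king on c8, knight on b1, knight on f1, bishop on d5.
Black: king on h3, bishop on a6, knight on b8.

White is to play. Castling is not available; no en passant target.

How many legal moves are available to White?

4

White to move; king on c8.
In check: yes, from the black bishop on a6.
Legal moves: Kd8, Kxb8, Kc7, Bb7.
Count: 4.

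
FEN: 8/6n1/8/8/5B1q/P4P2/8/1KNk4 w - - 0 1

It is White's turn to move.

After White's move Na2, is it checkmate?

After Na2: black king on d1; in check: no.
Black is not in check, so this cannot be checkmate.

no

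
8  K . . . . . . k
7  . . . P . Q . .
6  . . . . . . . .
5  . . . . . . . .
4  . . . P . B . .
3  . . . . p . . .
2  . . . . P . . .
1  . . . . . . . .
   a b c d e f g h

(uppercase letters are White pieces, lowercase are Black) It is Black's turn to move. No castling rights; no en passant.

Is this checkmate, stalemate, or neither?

stalemate

Black to move; black king on h8.
In check: no.
King squares — g7: attacked by Qf7; h7: attacked by Qf7; g8: attacked by Qf7.
Legal moves for Black: none.
Not in check and no legal moves → stalemate.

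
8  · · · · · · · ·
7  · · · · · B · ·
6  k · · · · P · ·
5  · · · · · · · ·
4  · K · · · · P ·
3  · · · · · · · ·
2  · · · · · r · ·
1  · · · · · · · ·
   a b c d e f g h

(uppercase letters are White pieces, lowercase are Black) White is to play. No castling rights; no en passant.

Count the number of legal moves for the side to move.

16

White to move; king on b4.
In check: no.
Legal moves: Bg8, Be8, Bg6, Be6, Bh5, Bd5, Bc4+, Bb3, Ba2, Kc5, Kc4, Ka4, Kc3, Kb3, Ka3, g5.
Count: 16.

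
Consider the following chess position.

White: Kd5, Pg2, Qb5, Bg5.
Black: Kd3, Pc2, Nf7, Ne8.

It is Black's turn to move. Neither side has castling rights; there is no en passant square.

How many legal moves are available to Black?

1

Black to move; king on d3.
In check: yes, from the white queen on b5.
Legal moves: Kc3.
Count: 1.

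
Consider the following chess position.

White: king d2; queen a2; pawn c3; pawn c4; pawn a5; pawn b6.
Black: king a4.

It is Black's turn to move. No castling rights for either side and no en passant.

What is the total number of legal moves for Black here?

0

Black to move; king on a4.
In check: yes, from the white queen on a2.
Legal moves: none.
Count: 0.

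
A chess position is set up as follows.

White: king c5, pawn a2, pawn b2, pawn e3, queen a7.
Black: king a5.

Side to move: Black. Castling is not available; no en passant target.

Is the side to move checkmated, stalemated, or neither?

Black to move; black king on a5.
In check: yes, from the white queen on a7.
King squares — a4: attacked by Qa7; b4: attacked by Kc5; b5: attacked by Kc5; a6: attacked by Qa7; b6: attacked by Kc5.
Legal moves for Black: none.
In check with no legal moves → checkmate.

checkmate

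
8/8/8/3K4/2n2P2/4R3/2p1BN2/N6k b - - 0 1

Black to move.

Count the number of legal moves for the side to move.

3

Black to move; king on h1.
In check: yes, from the white knight on f2.
Legal moves: Kh2, Kg2, Kg1.
Count: 3.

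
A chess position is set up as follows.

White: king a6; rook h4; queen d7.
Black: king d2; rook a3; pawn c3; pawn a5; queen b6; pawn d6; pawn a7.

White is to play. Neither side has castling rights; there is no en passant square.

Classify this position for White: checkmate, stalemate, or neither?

White to move; white king on a6.
In check: yes, from the black queen on b6.
King squares — a5: attacked by Ra3; b5: attacked by Qb6; b6: attacked by Pa7; a7: attacked by Qb6; b7: attacked by Qb6.
Legal moves for White: none.
In check with no legal moves → checkmate.

checkmate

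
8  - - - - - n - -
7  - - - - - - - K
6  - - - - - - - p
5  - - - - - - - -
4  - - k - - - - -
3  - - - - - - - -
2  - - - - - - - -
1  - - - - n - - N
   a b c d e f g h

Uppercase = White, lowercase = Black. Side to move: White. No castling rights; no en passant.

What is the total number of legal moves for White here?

White to move; king on h7.
In check: yes, from the black knight on f8.
Legal moves: Kh8, Kg8, Kg7, Kxh6.
Count: 4.

4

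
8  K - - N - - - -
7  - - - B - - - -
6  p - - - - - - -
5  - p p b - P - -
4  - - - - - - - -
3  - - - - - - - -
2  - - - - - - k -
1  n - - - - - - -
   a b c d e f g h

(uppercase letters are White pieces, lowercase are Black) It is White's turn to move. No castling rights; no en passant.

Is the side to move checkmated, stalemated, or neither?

neither

White to move; white king on a8.
In check: yes, from the black bishop on d5.
King squares — a7: available; b7: attacked by Bd5; b8: available.
Legal moves for White: Kb8, Ka7, Nb7, Nc6, Bc6.
White is in check but has 5 legal moves → neither.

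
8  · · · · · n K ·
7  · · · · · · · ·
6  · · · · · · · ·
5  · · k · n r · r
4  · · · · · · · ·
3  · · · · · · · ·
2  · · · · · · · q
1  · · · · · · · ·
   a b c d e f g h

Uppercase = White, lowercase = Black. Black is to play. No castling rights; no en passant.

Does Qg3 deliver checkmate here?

yes

After Qg3: white king on g8; in check: yes, from the black queen on g3.
King squares — f7: attacked by Ne5; g7: attacked by Qg3; h7: attacked by Rh5; f8: attacked by Rf5; h8: attacked by Rh5.
White has no legal moves → checkmate.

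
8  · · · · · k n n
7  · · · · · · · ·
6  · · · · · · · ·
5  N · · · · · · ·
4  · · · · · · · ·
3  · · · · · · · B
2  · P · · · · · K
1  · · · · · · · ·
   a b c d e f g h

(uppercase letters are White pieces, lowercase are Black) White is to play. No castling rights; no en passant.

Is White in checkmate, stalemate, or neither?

White to move; white king on h2.
In check: no.
Legal moves for White: Nb7, Nc6, Nc4, Nb3, Bc8, Bd7, Be6, Bf5, Bg4, Bg2, Bf1, Kg3, Kg2, Kh1, Kg1, b3, b4.
White has 17 legal moves and is not in check → neither.

neither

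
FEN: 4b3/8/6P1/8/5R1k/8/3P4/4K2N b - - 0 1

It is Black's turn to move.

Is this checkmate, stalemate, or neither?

neither

Black to move; black king on h4.
In check: yes, from the white rook on f4.
King squares — g3: attacked by Nh1; h3: available; g4: attacked by Rf4; g5: available; h5: available.
Legal moves for Black: Kh5, Kg5, Kh3.
Black is in check but has 3 legal moves → neither.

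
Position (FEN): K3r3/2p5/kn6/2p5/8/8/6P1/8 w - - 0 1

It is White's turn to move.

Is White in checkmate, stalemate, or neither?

checkmate

White to move; white king on a8.
In check: yes, from the black knight on b6 and the black rook on e8.
King squares — a7: attacked by Ka6; b7: attacked by Ka6; b8: attacked by Re8.
Legal moves for White: none.
In check with no legal moves → checkmate.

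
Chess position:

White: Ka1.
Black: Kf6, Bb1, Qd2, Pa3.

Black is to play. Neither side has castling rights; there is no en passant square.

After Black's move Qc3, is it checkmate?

After Qc3: white king on a1; in check: yes, from the black queen on c3.
White has 1 legal reply: Kxb1.
In check but a legal move exists → not checkmate.

no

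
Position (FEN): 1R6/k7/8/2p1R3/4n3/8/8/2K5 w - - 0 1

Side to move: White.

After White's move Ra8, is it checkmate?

no

After Ra8: black king on a7; in check: yes, from the white rook on a8.
Black has 3 legal replies: Kxa8, Kb7, Kb6.
In check but a legal move exists → not checkmate.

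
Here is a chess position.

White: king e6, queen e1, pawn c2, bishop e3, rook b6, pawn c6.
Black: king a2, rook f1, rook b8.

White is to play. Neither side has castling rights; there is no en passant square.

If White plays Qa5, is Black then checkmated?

After Qa5: black king on a2; in check: yes, from the white queen on a5.
King squares — a1: attacked by Qa5; b1: attacked by Rb6; b2: attacked by Rb6; a3: attacked by Qa5; b3: attacked by Pc2.
Black has no legal moves → checkmate.

yes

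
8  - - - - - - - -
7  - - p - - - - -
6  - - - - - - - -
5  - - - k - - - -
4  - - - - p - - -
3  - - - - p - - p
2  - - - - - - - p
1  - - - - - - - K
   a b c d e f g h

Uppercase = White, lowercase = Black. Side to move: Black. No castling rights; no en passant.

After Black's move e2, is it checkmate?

no

After e2: white king on h1; in check: no.
White is not in check, so this cannot be checkmate.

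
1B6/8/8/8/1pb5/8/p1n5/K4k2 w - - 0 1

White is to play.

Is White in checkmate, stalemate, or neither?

neither

White to move; white king on a1.
In check: yes, from the black knight on c2.
Legal moves for White: Kb2.
White is in check but has 1 legal move → neither.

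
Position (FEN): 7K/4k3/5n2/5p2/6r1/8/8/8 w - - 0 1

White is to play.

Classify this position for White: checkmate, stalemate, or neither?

White to move; white king on h8.
In check: no.
King squares — g7: attacked by Rg4; h7: attacked by Nf6; g8: attacked by Rg4.
Legal moves for White: none.
Not in check and no legal moves → stalemate.

stalemate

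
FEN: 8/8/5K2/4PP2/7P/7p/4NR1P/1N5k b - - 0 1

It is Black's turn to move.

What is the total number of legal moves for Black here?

0

Black to move; king on h1.
In check: no.
Legal moves: none.
Count: 0.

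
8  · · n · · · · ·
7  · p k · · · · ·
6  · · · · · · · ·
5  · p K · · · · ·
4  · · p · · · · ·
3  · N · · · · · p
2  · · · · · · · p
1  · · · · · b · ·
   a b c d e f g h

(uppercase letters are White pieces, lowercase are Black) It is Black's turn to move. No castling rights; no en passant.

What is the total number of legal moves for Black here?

Black to move; king on c7.
In check: no.
Legal moves: Ne7, Na7, Nd6, Nb6, Kd8, Kb8, Kd7, Bd3, Bg2, Be2, cxb3, b6+, b4, c3, h1=Q, h1=R, h1=B, h1=N.
Count: 18.

18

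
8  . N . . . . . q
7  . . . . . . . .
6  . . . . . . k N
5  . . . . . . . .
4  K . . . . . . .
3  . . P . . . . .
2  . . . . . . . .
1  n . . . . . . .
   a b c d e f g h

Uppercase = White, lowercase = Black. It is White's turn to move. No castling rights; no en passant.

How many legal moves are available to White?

White to move; king on a4.
In check: no.
Legal moves: Nd7, Nc6, Na6, Ng8, Nf7, Nf5, Ng4, Kb5, Ka5, Kb4, Ka3, c4.
Count: 12.

12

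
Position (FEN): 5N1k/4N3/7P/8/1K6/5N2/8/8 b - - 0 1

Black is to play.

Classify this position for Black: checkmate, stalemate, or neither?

Black to move; black king on h8.
In check: no.
King squares — g7: attacked by Ph6; h7: attacked by Nf8; g8: attacked by Ne7.
Legal moves for Black: none.
Not in check and no legal moves → stalemate.

stalemate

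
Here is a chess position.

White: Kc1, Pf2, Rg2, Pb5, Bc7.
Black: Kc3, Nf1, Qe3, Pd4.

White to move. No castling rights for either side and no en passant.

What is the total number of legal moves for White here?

White to move; king on c1.
In check: yes, from the black queen on e3.
Legal moves: Kd1, Kb1, fxe3.
Count: 3.

3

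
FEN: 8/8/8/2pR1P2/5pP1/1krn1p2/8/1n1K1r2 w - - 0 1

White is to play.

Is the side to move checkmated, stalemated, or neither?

checkmate

White to move; white king on d1.
In check: yes, from the black rook on f1.
King squares — c1: attacked by Rf1; e1: attacked by Rf1; c2: attacked by Kb3; d2: attacked by Nb1; e2: attacked by Pf3.
Legal moves for White: none.
In check with no legal moves → checkmate.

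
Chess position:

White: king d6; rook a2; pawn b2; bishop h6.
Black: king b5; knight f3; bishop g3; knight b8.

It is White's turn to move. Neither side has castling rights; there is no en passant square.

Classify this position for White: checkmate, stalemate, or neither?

White to move; white king on d6.
In check: yes, from the black bishop on g3.
Legal moves for White: Ke7, Ke6, Kd5, Bf4.
White is in check but has 4 legal moves → neither.

neither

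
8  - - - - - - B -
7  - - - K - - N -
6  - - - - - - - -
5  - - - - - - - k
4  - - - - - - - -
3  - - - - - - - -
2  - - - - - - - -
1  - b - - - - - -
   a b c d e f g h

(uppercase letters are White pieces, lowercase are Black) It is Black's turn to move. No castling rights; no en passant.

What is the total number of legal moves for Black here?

5

Black to move; king on h5.
In check: yes, from the white knight on g7.
Legal moves: Kh6, Kg6, Kg5, Kh4, Kg4.
Count: 5.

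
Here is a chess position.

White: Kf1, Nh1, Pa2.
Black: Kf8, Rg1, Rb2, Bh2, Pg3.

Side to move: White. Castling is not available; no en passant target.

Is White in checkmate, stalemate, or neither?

checkmate

White to move; white king on f1.
In check: yes, from the black rook on g1.
King squares — e1: attacked by Rg1; g1: attacked by Bh2; e2: attacked by Rb2; f2: attacked by Rb2; g2: attacked by Rg1.
Legal moves for White: none.
In check with no legal moves → checkmate.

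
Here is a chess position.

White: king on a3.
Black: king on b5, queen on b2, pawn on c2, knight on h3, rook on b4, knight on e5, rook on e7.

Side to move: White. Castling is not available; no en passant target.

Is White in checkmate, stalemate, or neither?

checkmate

White to move; white king on a3.
In check: yes, from the black queen on b2.
King squares — a2: attacked by Qb2; b2: attacked by Rb4; b3: attacked by Qb2; a4: attacked by Rb4; b4: attacked by Qb2.
Legal moves for White: none.
In check with no legal moves → checkmate.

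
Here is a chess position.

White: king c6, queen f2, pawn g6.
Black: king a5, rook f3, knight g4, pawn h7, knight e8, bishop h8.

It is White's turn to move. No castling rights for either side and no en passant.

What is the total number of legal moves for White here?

White to move; king on c6.
In check: no.
Legal moves: Kd7, Kb7, Kd5, Kc5, Qa7+, Qb6+, Qc5+, Qh4, Qd4, Qg3, Qxf3, Qe3, Qh2, Qg2, Qe2, Qd2+, Qc2, Qb2, Qa2+, Qg1, Qf1, Qe1+, gxh7, g7.
Count: 24.

24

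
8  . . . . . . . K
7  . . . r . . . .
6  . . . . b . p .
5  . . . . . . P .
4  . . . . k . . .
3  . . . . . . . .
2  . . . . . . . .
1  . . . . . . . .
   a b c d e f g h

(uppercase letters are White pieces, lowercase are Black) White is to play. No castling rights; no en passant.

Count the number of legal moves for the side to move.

White to move; king on h8.
In check: no.
Legal moves: none.
Count: 0.

0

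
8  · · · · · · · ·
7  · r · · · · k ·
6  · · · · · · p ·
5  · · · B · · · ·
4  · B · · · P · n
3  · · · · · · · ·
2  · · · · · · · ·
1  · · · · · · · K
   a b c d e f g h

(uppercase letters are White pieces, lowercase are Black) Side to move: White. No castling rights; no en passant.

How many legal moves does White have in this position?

23

White to move; king on h1.
In check: no.
Legal moves: Bg8, Bf7, Bxb7, Be6, Bc6, Be4, Bc4, Bf3, Bb3, Bg2, Ba2, Bf8+, Be7, Bd6, Bc5, Ba5, Bc3+, Ba3, Bd2, Be1, Kh2, Kg1, f5.
Count: 23.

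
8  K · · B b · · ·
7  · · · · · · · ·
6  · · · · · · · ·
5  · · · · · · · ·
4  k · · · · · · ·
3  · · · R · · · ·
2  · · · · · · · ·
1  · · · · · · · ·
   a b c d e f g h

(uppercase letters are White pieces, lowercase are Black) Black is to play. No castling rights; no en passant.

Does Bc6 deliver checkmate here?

no

After Bc6: white king on a8; in check: yes, from the black bishop on c6.
White has 2 legal replies: Kb8, Ka7.
In check but a legal move exists → not checkmate.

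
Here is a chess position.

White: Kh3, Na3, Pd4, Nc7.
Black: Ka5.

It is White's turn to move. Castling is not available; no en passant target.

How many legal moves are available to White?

White to move; king on h3.
In check: no.
Legal moves: Ne8, Na8, Ne6, Na6, Nd5, Ncb5, Kh4, Kg4, Kg3, Kh2, Kg2, Nab5, Nc4+, Nc2, Nb1, d5.
Count: 16.

16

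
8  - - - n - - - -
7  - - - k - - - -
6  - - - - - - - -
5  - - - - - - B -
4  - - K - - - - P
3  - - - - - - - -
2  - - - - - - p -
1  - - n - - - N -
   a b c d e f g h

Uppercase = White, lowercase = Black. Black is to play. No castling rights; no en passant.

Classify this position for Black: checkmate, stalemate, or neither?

neither

Black to move; black king on d7.
In check: no.
Legal moves for Black: Nf7, Nb7, Ne6, Nc6, Ke8, Kc8, Kc7, Ke6, Kd6, Kc6, Nd3, Nb3, Ne2, Na2.
Black has 14 legal moves and is not in check → neither.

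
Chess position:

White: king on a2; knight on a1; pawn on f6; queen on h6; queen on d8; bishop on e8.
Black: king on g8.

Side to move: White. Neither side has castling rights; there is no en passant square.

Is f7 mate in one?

yes

After f7: black king on g8; in check: yes, from the white pawn on f7.
King squares — f7: attacked by Be8; g7: attacked by Qh6; h7: attacked by Qh6; f8: attacked by Qh6; h8: attacked by Qh6.
Black has no legal moves → checkmate.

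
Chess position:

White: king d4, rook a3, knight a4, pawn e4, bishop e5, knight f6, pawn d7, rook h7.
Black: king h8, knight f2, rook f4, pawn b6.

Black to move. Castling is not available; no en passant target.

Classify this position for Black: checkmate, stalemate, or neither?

Black to move; black king on h8.
In check: yes, from the white rook on h7.
King squares — g7: attacked by Rh7; h7: attacked by Nf6; g8: attacked by Nf6.
Legal moves for Black: none.
In check with no legal moves → checkmate.

checkmate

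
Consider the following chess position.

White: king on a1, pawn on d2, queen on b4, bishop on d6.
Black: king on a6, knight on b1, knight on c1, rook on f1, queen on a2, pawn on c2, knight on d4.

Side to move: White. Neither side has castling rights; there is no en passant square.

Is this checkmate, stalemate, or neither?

checkmate

White to move; white king on a1.
In check: yes, from the black queen on a2.
King squares — b1: attacked by Qa2; a2: attacked by Nc1; b2: attacked by Qa2.
Legal moves for White: none.
In check with no legal moves → checkmate.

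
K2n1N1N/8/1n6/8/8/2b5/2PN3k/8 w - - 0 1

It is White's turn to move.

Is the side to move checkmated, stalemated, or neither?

White to move; white king on a8.
In check: yes, from the black knight on b6.
Legal moves for White: Kb8, Ka7.
White is in check but has 2 legal moves → neither.

neither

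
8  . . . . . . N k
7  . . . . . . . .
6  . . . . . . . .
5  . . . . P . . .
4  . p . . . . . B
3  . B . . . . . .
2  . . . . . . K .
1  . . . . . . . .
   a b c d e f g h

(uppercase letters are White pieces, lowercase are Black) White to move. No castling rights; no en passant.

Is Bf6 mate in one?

After Bf6: black king on h8; in check: yes, from the white bishop on f6.
Black has 1 legal reply: Kh7.
In check but a legal move exists → not checkmate.

no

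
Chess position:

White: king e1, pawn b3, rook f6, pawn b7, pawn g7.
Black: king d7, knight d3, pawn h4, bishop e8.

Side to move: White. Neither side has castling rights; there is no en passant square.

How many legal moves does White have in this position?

White to move; king on e1.
In check: yes, from the black knight on d3.
Legal moves: Ke2, Kd2, Kf1, Kd1.
Count: 4.

4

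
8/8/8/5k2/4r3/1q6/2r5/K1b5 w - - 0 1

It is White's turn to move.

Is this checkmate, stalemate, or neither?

stalemate

White to move; white king on a1.
In check: no.
King squares — b1: attacked by Qb3; a2: attacked by Rc2; b2: attacked by Bc1.
Legal moves for White: none.
Not in check and no legal moves → stalemate.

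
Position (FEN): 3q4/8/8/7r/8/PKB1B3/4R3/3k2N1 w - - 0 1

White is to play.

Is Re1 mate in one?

yes

After Re1: black king on d1; in check: yes, from the white rook on e1.
King squares — c1: attacked by Re1; e1: attacked by Bc3; c2: attacked by Kb3; d2: attacked by Bc3; e2: attacked by Re1.
Black has no legal moves → checkmate.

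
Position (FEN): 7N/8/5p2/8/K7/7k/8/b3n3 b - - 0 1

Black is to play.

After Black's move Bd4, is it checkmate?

no

After Bd4: white king on a4; in check: no.
White is not in check, so this cannot be checkmate.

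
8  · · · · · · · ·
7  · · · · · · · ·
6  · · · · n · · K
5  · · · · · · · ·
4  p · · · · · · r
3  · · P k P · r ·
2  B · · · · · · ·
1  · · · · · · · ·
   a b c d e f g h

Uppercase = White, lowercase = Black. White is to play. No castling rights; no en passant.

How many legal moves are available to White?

0

White to move; king on h6.
In check: yes, from the black rook on h4.
Legal moves: none.
Count: 0.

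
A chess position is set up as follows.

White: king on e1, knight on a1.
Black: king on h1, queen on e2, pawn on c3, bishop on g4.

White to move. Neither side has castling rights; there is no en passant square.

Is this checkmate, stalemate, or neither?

checkmate

White to move; white king on e1.
In check: yes, from the black queen on e2.
King squares — d1: attacked by Qe2; f1: attacked by Qe2; d2: attacked by Qe2; e2: attacked by Bg4; f2: attacked by Qe2.
Legal moves for White: none.
In check with no legal moves → checkmate.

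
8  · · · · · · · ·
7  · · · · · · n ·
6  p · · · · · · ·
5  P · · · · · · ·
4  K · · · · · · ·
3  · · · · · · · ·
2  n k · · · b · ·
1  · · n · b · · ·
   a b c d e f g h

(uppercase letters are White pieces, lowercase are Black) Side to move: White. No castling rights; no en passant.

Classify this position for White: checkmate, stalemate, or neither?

White to move; white king on a4.
In check: no.
King squares — a3: attacked by Kb2; b3: attacked by Nc1; b4: attacked by Be1; a5: own pawn; b5: attacked by Pa6.
Legal moves for White: none.
Not in check and no legal moves → stalemate.

stalemate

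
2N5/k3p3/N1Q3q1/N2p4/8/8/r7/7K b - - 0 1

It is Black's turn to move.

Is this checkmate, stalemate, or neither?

checkmate

Black to move; black king on a7.
In check: yes, from the white knight on c8.
King squares — a6: attacked by Qc6; b6: attacked by Qc6; b7: attacked by Na5; a8: attacked by Qc6; b8: attacked by Na6.
Legal moves for Black: none.
In check with no legal moves → checkmate.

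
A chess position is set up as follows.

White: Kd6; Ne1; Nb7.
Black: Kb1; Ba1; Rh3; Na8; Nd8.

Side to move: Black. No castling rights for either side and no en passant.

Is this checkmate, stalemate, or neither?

Black to move; black king on b1.
In check: no.
Legal moves for Black include: Nf7+, Nxb7+, Ne6, Nc6, Nc7, Nb6, Rh8, Rh7, Rh6+, Rh5, Rh4, Rg3, Rf3, Re3, Rd3+, Rc3, Rb3, Ra3, ... (list truncated; more exist).
Black has legal moves and is not in check → neither.

neither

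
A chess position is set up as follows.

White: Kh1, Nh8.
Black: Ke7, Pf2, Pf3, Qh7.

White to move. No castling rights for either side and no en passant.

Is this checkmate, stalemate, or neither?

White to move; white king on h1.
In check: yes, from the black queen on h7.
King squares — g1: attacked by Pf2; g2: attacked by Pf3; h2: attacked by Qh7.
Legal moves for White: none.
In check with no legal moves → checkmate.

checkmate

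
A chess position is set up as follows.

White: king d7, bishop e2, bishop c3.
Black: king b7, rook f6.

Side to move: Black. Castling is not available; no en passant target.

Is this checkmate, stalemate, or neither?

neither

Black to move; black king on b7.
In check: no.
Legal moves for Black: Kb8, Ka8, Ka7, Kb6, Rf8, Rf7+, Rh6, Rg6, Re6, Rd6+, Rc6, Rb6, Ra6, Rf5, Rf4, Rf3, Rf2, Rf1.
Black has 18 legal moves and is not in check → neither.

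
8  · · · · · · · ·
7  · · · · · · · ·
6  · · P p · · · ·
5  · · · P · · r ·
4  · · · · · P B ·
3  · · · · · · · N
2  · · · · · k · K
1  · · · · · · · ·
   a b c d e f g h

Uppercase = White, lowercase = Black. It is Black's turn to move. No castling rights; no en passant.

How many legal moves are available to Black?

Black to move; king on f2.
In check: yes, from the white knight on h3.
Legal moves: Ke3, Kf1, Ke1.
Count: 3.

3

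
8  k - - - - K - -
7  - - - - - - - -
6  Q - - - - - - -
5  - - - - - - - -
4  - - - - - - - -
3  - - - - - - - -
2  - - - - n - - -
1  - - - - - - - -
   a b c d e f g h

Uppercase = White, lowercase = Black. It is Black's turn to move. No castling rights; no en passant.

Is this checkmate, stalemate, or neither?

neither

Black to move; black king on a8.
In check: yes, from the white queen on a6.
King squares — a7: attacked by Qa6; b7: attacked by Qa6; b8: available.
Legal moves for Black: Kb8.
Black is in check but has 1 legal move → neither.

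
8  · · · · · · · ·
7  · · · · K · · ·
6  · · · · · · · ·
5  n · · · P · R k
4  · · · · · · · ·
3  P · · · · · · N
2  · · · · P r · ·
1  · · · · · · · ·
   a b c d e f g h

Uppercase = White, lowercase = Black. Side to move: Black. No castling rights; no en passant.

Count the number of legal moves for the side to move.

2

Black to move; king on h5.
In check: yes, from the white rook on g5.
Legal moves: Kh6, Kh4.
Count: 2.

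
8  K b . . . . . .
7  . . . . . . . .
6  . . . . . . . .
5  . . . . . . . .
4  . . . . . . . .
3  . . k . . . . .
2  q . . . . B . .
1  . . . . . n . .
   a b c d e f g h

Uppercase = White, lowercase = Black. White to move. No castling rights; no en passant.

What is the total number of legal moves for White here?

3

White to move; king on a8.
In check: yes, from the black queen on a2.
Legal moves: Kxb8, Kb7, Ba7.
Count: 3.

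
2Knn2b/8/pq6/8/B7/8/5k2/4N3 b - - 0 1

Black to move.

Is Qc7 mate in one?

yes

After Qc7: white king on c8; in check: yes, from the black queen on c7.
King squares — b7: attacked by Qc7; c7: attacked by Ne8; d7: attacked by Qc7; b8: attacked by Qc7; d8: attacked by Qc7.
White has no legal moves → checkmate.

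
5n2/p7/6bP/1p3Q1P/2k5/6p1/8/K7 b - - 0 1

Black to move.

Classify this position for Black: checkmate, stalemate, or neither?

neither

Black to move; black king on c4.
In check: no.
Legal moves for Black: Nh7, Nd7, Ne6, Be8, Bh7, Bf7, Bxh5, Bxf5, Kd4, Kb4, Kc3, Kb3, a6, b4, g2, a5.
Black has 16 legal moves and is not in check → neither.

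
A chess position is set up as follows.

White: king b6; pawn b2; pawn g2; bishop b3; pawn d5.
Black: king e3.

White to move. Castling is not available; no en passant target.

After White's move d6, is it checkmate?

After d6: black king on e3; in check: no.
Black is not in check, so this cannot be checkmate.

no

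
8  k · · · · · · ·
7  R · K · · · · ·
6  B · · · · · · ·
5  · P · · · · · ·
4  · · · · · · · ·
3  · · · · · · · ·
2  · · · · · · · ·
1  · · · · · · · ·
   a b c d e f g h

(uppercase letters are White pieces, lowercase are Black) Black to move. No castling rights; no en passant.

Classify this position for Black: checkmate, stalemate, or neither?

neither

Black to move; black king on a8.
In check: yes, from the white rook on a7.
King squares — a7: available; b7: attacked by Ba6; b8: attacked by Kc7.
Legal moves for Black: Kxa7.
Black is in check but has 1 legal move → neither.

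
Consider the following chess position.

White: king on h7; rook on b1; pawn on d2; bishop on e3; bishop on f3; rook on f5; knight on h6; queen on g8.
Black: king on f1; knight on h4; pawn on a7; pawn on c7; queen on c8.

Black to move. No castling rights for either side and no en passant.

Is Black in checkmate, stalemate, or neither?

checkmate

Black to move; black king on f1.
In check: yes, from the white rook on b1.
King squares — e1: attacked by Rb1; g1: attacked by Rb1; e2: attacked by Bf3; f2: attacked by Be3; g2: attacked by Bf3.
Legal moves for Black: none.
In check with no legal moves → checkmate.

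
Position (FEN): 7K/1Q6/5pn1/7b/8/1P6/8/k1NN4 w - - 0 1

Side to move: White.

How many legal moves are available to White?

3

White to move; king on h8.
In check: yes, from the black knight on g6.
Legal moves: Kg8, Kh7, Kg7.
Count: 3.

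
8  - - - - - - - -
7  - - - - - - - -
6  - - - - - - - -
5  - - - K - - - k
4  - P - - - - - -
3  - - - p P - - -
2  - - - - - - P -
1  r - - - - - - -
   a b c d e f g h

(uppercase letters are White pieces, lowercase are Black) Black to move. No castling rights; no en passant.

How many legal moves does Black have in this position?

20

Black to move; king on h5.
In check: no.
Legal moves: Kh6, Kg6, Kg5, Kh4, Kg4, Ra8, Ra7, Ra6, Ra5+, Ra4, Ra3, Ra2, Rh1, Rg1, Rf1, Re1, Rd1, Rc1, Rb1, d2.
Count: 20.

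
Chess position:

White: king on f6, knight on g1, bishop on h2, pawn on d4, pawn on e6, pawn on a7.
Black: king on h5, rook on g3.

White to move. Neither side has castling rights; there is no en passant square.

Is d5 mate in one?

After d5: black king on h5; in check: no.
Black is not in check, so this cannot be checkmate.

no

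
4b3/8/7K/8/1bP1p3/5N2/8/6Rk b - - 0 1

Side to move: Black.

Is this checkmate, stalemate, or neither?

checkmate

Black to move; black king on h1.
In check: yes, from the white rook on g1.
King squares — g1: attacked by Nf3; g2: attacked by Rg1; h2: attacked by Nf3.
Legal moves for Black: none.
In check with no legal moves → checkmate.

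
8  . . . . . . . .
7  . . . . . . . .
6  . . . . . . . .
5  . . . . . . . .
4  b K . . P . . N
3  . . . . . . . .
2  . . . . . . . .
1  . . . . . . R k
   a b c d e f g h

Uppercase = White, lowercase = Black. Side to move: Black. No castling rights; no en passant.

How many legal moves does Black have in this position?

2

Black to move; king on h1.
In check: yes, from the white rook on g1.
Legal moves: Kh2, Kxg1.
Count: 2.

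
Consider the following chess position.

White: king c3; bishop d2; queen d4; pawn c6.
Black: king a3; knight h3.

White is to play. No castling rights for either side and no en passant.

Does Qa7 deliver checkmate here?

yes

After Qa7: black king on a3; in check: yes, from the white queen on a7.
King squares — a2: attacked by Qa7; b2: attacked by Kc3; b3: attacked by Kc3; a4: attacked by Qa7; b4: attacked by Kc3.
Black has no legal moves → checkmate.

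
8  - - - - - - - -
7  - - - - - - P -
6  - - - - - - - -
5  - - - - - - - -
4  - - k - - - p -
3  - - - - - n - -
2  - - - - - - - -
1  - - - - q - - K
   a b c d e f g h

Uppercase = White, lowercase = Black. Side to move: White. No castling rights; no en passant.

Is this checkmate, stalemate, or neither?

White to move; white king on h1.
In check: yes, from the black queen on e1.
King squares — g1: attacked by Qe1; g2: available; h2: attacked by Nf3.
Legal moves for White: Kg2.
White is in check but has 1 legal move → neither.

neither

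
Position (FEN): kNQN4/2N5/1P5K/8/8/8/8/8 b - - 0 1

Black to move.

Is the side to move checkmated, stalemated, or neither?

checkmate

Black to move; black king on a8.
In check: yes, from the white knight on c7.
King squares — a7: attacked by Pb6; b7: attacked by Qc8; b8: attacked by Qc8.
Legal moves for Black: none.
In check with no legal moves → checkmate.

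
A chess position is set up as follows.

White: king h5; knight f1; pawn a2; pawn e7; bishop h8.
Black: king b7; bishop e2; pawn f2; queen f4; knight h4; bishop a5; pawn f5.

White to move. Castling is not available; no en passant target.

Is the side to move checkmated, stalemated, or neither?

checkmate

White to move; white king on h5.
In check: yes, from the black bishop on e2.
King squares — g4: attacked by Be2; h4: attacked by Qf4; g5: attacked by Qf4; g6: attacked by Nh4; h6: attacked by Qf4.
Legal moves for White: none.
In check with no legal moves → checkmate.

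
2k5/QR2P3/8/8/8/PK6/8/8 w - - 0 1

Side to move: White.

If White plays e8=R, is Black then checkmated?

yes

After e8=R: black king on c8; in check: yes, from the white rook on e8.
King squares — b7: attacked by Qa7; c7: attacked by Rb7; d7: attacked by Rb7; b8: attacked by Qa7; d8: attacked by Re8.
Black has no legal moves → checkmate.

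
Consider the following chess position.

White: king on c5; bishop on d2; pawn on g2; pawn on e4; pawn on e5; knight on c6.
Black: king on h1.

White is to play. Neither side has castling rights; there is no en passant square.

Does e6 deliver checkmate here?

After e6: black king on h1; in check: no.
Black is not in check, so this cannot be checkmate.

no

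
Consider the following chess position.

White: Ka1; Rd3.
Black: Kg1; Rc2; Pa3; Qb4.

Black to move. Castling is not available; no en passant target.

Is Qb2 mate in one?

After Qb2: white king on a1; in check: yes, from the black queen on b2.
King squares — b1: attacked by Qb2; a2: attacked by Qb2; b2: attacked by Rc2.
White has no legal moves → checkmate.

yes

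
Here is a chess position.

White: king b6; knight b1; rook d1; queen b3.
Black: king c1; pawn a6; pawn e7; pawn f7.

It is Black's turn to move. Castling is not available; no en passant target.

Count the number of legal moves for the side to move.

Black to move; king on c1.
In check: yes, from the white rook on d1.
Legal moves: none.
Count: 0.

0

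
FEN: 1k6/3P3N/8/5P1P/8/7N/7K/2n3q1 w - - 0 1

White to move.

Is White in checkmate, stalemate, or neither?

neither

White to move; white king on h2.
In check: yes, from the black queen on g1.
Legal moves for White: Kxg1, Nxg1.
White is in check but has 2 legal moves → neither.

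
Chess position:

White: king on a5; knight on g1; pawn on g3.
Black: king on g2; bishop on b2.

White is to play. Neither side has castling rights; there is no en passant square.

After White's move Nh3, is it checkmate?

no

After Nh3: black king on g2; in check: no.
Black is not in check, so this cannot be checkmate.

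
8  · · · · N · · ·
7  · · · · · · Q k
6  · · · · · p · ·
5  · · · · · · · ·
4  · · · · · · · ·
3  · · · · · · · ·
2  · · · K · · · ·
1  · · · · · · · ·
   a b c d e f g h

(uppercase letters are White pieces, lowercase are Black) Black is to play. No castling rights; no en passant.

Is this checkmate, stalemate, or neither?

checkmate

Black to move; black king on h7.
In check: yes, from the white queen on g7.
King squares — g6: attacked by Qg7; h6: attacked by Qg7; g7: attacked by Ne8; g8: attacked by Qg7; h8: attacked by Qg7.
Legal moves for Black: none.
In check with no legal moves → checkmate.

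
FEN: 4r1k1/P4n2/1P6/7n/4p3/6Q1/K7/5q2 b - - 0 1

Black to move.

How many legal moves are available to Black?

6

Black to move; king on g8.
In check: yes, from the white queen on g3.
Legal moves: Kh8, Kf8, Kh7, Ng5, Ng7, Nxg3.
Count: 6.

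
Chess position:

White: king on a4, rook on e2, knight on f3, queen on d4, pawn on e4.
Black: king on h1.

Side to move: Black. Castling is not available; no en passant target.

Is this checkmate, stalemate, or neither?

stalemate

Black to move; black king on h1.
In check: no.
King squares — g1: attacked by Nf3; g2: attacked by Re2; h2: attacked by Re2.
Legal moves for Black: none.
Not in check and no legal moves → stalemate.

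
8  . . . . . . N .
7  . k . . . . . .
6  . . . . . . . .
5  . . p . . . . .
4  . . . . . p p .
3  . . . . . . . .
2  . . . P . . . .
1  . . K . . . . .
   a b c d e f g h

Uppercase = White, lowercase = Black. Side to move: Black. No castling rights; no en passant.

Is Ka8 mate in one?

no

After Ka8: white king on c1; in check: no.
White is not in check, so this cannot be checkmate.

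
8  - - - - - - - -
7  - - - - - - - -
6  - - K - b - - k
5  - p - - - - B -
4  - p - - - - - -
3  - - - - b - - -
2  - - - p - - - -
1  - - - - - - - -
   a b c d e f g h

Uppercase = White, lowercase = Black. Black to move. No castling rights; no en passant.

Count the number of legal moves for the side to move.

Black to move; king on h6.
In check: yes, from the white bishop on g5.
Legal moves: Kh7, Kg7, Kg6, Kh5, Kxg5, Bxg5.
Count: 6.

6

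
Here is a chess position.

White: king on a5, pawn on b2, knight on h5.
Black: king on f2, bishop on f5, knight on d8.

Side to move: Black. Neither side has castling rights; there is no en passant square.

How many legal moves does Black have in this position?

Black to move; king on f2.
In check: no.
Legal moves: Nf7, Nb7+, Ne6, Nc6+, Bc8, Bh7, Bd7, Bg6, Be6, Bg4, Be4, Bh3, Bd3, Bc2, Bb1, Kf3, Ke3, Kg2, Ke2, Kg1, Kf1, Ke1.
Count: 22.

22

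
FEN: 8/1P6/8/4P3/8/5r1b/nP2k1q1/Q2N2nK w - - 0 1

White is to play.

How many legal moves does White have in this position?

0

White to move; king on h1.
In check: yes, from the black queen on g2.
Legal moves: none.
Count: 0.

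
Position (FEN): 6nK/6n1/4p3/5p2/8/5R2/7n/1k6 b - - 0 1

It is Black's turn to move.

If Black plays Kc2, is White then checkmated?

After Kc2: white king on h8; in check: no.
White is not in check, so this cannot be checkmate.

no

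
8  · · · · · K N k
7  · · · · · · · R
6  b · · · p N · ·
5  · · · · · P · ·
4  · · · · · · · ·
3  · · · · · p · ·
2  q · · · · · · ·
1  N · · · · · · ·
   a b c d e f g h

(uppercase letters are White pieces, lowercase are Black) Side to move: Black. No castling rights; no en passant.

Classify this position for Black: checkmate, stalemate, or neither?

Black to move; black king on h8.
In check: yes, from the white rook on h7.
King squares — g7: attacked by Rh7; h7: attacked by Nf6; g8: attacked by Nf6.
Legal moves for Black: none.
In check with no legal moves → checkmate.

checkmate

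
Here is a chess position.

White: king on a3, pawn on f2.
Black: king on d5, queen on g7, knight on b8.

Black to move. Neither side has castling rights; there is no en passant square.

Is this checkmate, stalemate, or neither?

neither

Black to move; black king on d5.
In check: no.
Legal moves for Black include: Nd7, Nc6, Na6, Qh8, Qg8, Qf8+, Qh7, Qf7, Qe7+, Qd7, Qc7, Qb7, Qa7+, Qh6, Qg6, Qf6, Qg5, Qe5, ... (list truncated; more exist).
Black has legal moves and is not in check → neither.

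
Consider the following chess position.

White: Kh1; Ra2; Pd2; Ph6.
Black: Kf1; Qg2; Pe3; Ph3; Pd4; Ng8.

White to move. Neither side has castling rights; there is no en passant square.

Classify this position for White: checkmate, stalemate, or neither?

checkmate

White to move; white king on h1.
In check: yes, from the black queen on g2.
King squares — g1: attacked by Kf1; g2: attacked by Kf1; h2: attacked by Qg2.
Legal moves for White: none.
In check with no legal moves → checkmate.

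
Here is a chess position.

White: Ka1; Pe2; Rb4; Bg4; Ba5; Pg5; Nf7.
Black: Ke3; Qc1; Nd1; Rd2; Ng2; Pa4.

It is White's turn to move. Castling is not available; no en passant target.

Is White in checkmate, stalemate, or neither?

neither

White to move; white king on a1.
In check: yes, from the black queen on c1.
King squares — b1: attacked by Qc1; a2: attacked by Rd2; b2: attacked by Qc1.
Legal moves for White: Rb1.
White is in check but has 1 legal move → neither.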